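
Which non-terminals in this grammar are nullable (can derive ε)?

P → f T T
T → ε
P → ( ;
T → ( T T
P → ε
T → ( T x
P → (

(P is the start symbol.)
{ 'P', 'T' }

ε-productions: T → ε, P → ε
So T, P are immediately nullable.
Every non-terminal is now nullable.
Nullable = { 'P', 'T' }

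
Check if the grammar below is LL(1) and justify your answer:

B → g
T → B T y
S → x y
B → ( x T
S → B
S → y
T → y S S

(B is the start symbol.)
A grammar is LL(1) if for each non-terminal N with multiple productions, the predict sets of those productions are pairwise disjoint, where PREDICT(N → α) = (FIRST(α) \ {ε}) ∪ (FOLLOW(N) if α ⇒* ε).

Relevant sets:
  FIRST(B) = { '(', 'g' }

For B:
  PREDICT(B → g) = { 'g' }
  PREDICT(B → '(' x T) = { '(' }
For T:
  PREDICT(T → B T y) = { '(', 'g' }
  PREDICT(T → y S S) = { 'y' }
For S:
  PREDICT(S → x y) = { 'x' }
  PREDICT(S → B) = { '(', 'g' }
  PREDICT(S → y) = { 'y' }

All predict sets are disjoint. The grammar IS LL(1).

Answer: Yes, the grammar is LL(1).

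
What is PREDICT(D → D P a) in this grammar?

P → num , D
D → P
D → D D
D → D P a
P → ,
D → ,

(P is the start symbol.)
PREDICT(D → D P a) = (FIRST(RHS) \ {ε}) ∪ (FOLLOW(D) if ε ∈ FIRST(RHS), i.e. RHS ⇒* ε)
FIRST(D) = { ',', 'num' }
FIRST(D P a) = { ',', 'num' }
ε ∉ FIRST(D P a), so FOLLOW(D) is not added.
PREDICT(D → D P a) = { ',', 'num' }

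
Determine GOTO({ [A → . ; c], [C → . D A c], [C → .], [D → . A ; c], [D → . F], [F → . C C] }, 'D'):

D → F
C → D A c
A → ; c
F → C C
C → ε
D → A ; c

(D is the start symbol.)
GOTO(I, 'D') = CLOSURE({ [A → αX.β] : [A → α.Xβ] ∈ I, X = 'D' })

Items with dot before 'D', with the dot advanced:
  [C → . D A c] → [C → D . A c]
Closure of the advanced items:
  [C → D . A c] has the dot before A: add [A → . ; c]

GOTO = { [A → . ; c], [C → D . A c] }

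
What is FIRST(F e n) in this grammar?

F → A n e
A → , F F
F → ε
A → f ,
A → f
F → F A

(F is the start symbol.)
FIRST sets of the non-terminals involved (from the grammar, by fixed-point iteration):
  FIRST(F) = { ',', 'f', ε }

To compute FIRST(F e n), process the symbols left to right:
Symbol F is a non-terminal. Add FIRST(F) \ {ε} = { ',', 'f' }
F is nullable (ε ∈ FIRST(F)), continue to the next symbol.
Symbol e is a terminal. Add 'e' and stop.
FIRST(F e n) = { ',', 'e', 'f' }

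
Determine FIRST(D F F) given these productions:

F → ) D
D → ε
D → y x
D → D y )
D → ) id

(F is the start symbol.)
{ ')', 'y' }

FIRST sets of the non-terminals involved (from the grammar, by fixed-point iteration):
  FIRST(D) = { ')', 'y', ε }
  FIRST(F) = { ')' }

To compute FIRST(D F F), process the symbols left to right:
Symbol D is a non-terminal. Add FIRST(D) \ {ε} = { ')', 'y' }
D is nullable (ε ∈ FIRST(D)), continue to the next symbol.
Symbol F is a non-terminal. Add FIRST(F) \ {ε} = { ')' }
F is not nullable (ε ∉ FIRST(F)), so stop here.
FIRST(D F F) = { ')', 'y' }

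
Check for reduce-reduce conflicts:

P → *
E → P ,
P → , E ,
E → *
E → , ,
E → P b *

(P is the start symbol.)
A reduce-reduce conflict occurs when an LR(0) state has two complete items [A → α .] and [B → β .] — both call for a reduction, and with no lookahead the parser cannot choose between them.

Augment with P' → P and build the canonical LR(0) collection (I0 = CLOSURE({[P' → . P]}), then GOTO on every symbol after a dot until no new states appear). It has 13 states:
  I0: { [P → . *], [P → . , E ,], [P' → . P] }  — shift
  I1: { [P → * .] }  — reduce
  I2: { [E → . *], [E → . , ,], [E → . P ,], [E → . P b *], [P → , . E ,], [P → . *], [P → . , E ,] }  — shift
  I3: { [P' → P .] }  — accept
  I4: { [E → * .], [P → * .] }  — 2 reduces
  I5: { [E → , . ,], [E → . *], [E → . , ,], [E → . P ,], [E → . P b *], [P → , . E ,], [P → . *], [P → . , E ,] }  — shift
  I6: { [P → , E . ,] }  — shift
  I7: { [E → P . ,], [E → P . b *] }  — shift
  I8: { [E → P , .] }  — reduce
  I9: { [E → P b . *] }  — shift
  I10: { [E → P b * .] }  — reduce
  I11: { [P → , E , .] }  — reduce
  I12: { [E → , , .], [E → , . ,], [E → . *], [E → . , ,], [E → . P ,], [E → . P b *], [P → , . E ,], [P → . *], [P → . , E ,] }  — shift, reduce

I4 contains complete items [E → * .], [P → * .] — reduce-reduce conflict.

Answer: Yes — I4: [E → * .] vs [P → * .]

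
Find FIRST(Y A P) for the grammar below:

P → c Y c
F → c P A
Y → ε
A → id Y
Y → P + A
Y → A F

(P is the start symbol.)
{ 'c', 'id' }

FIRST sets of the non-terminals involved (from the grammar, by fixed-point iteration):
  FIRST(Y) = { 'c', 'id', ε }
  FIRST(A) = { 'id' }

To compute FIRST(Y A P), process the symbols left to right:
Symbol Y is a non-terminal. Add FIRST(Y) \ {ε} = { 'c', 'id' }
Y is nullable (ε ∈ FIRST(Y)), continue to the next symbol.
Symbol A is a non-terminal. Add FIRST(A) \ {ε} = { 'id' }
A is not nullable (ε ∉ FIRST(A)), so stop here.
FIRST(Y A P) = { 'c', 'id' }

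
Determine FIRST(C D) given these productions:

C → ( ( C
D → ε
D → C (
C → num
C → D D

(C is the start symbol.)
{ '(', 'num', ε }

FIRST sets of the non-terminals involved (from the grammar, by fixed-point iteration):
  FIRST(C) = { '(', 'num', ε }
  FIRST(D) = { '(', 'num', ε }

To compute FIRST(C D), process the symbols left to right:
Symbol C is a non-terminal. Add FIRST(C) \ {ε} = { '(', 'num' }
C is nullable (ε ∈ FIRST(C)), continue to the next symbol.
Symbol D is a non-terminal. Add FIRST(D) \ {ε} = { '(', 'num' }
D is nullable (ε ∈ FIRST(D)), continue to the next symbol.
All symbols are nullable, so ε is in the result.
FIRST(C D) = { '(', 'num', ε }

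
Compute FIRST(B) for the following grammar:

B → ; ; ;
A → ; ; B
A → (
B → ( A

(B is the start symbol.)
From B → ; ; ;:
  - ';' is a terminal: add ';' and stop
From B → ( A:
  - '(' is a terminal: add '(' and stop

Collecting: FIRST(B) = { '(', ';' }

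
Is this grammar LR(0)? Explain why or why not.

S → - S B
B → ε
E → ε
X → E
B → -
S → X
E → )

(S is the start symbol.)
Augment with S' → S and build the canonical LR(0) collection (I0 = CLOSURE({[S' → . S]}), then GOTO on every symbol after a dot until no new states appear). It has 9 states:
  I0: { [E → . )], [E → .], [S → . - S B], [S → . X], [S' → . S], [X → . E] }  — shift, reduce
  I1: { [E → ) .] }  — reduce
  I2: { [E → . )], [E → .], [S → - . S B], [S → . - S B], [S → . X], [X → . E] }  — shift, reduce
  I3: { [X → E .] }  — reduce
  I4: { [S' → S .] }  — accept
  I5: { [S → X .] }  — reduce
  I6: { [B → . -], [B → .], [S → - S . B] }  — shift, reduce
  I7: { [B → - .] }  — reduce
  I8: { [S → - S B .] }  — reduce

Conflict in state I0:
  Shift-reduce conflict between [E → .] and [E → . )]
So the grammar is NOT LR(0).

Answer: No. Shift-reduce conflict between [E → .] and [E → . )]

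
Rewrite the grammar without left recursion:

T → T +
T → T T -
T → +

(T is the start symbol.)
T is directly left-recursive. The standard transformation for
  A → A α₁ | ... | A α_m | β₁ | ... | β_n
is
  A  → β₁ A' | ... | β_n A'
  A' → α₁ A' | ... | α_m A' | ε

T → + becomes T → + T'
T → T + becomes T' → + T'
T → T T - becomes T' → T - T'
Add T' → ε

Resulting grammar:
T → + T'
T' → + T'
T' → T - T'
T' → ε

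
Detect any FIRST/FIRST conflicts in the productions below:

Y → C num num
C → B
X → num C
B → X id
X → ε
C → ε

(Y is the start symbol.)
No FIRST/FIRST conflicts.

FIRST sets of the non-terminals at (or reachable through a nullable prefix from) the front of some alternative:
  FIRST(B) = { 'id', 'num' }

Productions for C:
  C → B: FIRST = { 'id', 'num' }
  C → ε: FIRST = { ε }
Productions for X:
  X → num C: FIRST = { 'num' }
  X → ε: FIRST = { ε }
Y, B have only one production, so no FIRST/FIRST conflict is possible there.

All alternatives of each non-terminal have pairwise disjoint FIRST sets.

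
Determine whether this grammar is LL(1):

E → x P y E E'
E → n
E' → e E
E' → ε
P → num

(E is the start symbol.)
No. Predict set conflict for E': { 'e' }

A grammar is LL(1) if for each non-terminal N with multiple productions, the predict sets of those productions are pairwise disjoint, where PREDICT(N → α) = (FIRST(α) \ {ε}) ∪ (FOLLOW(N) if α ⇒* ε).

Relevant sets:
  FOLLOW(E') = { $, 'e' }

For E:
  PREDICT(E → x P y E E') = { 'x' }
  PREDICT(E → n) = { 'n' }
For E':
  PREDICT(E' → e E) = { 'e' }
  PREDICT(E' → ε) = { $, 'e' }
P has a single production, so nothing to check there.

Conflict found: Predict set conflict for E': { 'e' }
The grammar is NOT LL(1).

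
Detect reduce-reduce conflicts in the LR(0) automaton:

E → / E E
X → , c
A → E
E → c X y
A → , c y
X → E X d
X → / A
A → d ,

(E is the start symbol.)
A reduce-reduce conflict occurs when an LR(0) state has two complete items [A → α .] and [B → β .] — both call for a reduction, and with no lookahead the parser cannot choose between them.

Augment with E' → E and build the canonical LR(0) collection (I0 = CLOSURE({[E' → . E]}), then GOTO on every symbol after a dot until no new states appear). It has 21 states:
  I0: { [E → . / E E], [E → . c X y], [E' → . E] }  — shift
  I1: { [E → . / E E], [E → . c X y], [E → / . E E] }  — shift
  I2: { [E' → E .] }  — accept
  I3: { [E → . / E E], [E → . c X y], [E → c . X y], [X → . , c], [X → . / A], [X → . E X d] }  — shift
  I4: { [X → , . c] }  — shift
  I5: { [A → . , c y], [A → . E], [A → . d ,], [E → . / E E], [E → . c X y], [E → / . E E], [X → / . A] }  — shift
  I6: { [E → . / E E], [E → . c X y], [X → . , c], [X → . / A], [X → . E X d], [X → E . X d] }  — shift
  I7: { [E → c X . y] }  — shift
  I8: { [E → c X y .] }  — reduce
  I9: { [X → E X . d] }  — shift
  I10: { [X → E X d .] }  — reduce
  I11: { [A → , . c y] }  — shift
  I12: { [X → / A .] }  — reduce
  I13: { [A → E .], [E → . / E E], [E → . c X y], [E → / E . E] }  — shift, reduce
  I14: { [A → d . ,] }  — shift
  I15: { [A → d , .] }  — reduce
  I16: { [E → / E E .] }  — reduce
  I17: { [A → , c . y] }  — shift
  I18: { [A → , c y .] }  — reduce
  I19: { [X → , c .] }  — reduce
  I20: { [E → . / E E], [E → . c X y], [E → / E . E] }  — shift

No state contains more than one complete item.

Answer: No reduce-reduce conflicts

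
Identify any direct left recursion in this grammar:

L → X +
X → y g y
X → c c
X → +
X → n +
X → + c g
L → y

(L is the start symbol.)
No direct left recursion

Direct left recursion occurs when N → N α for some non-terminal N (the right-hand side begins with the left-hand side itself).

L → X +: starts with X
X → y g y: starts with y
X → c c: starts with c
X → +: starts with '+'
X → n +: starts with n
X → + c g: starts with '+'
L → y: starts with y

No direct left recursion found.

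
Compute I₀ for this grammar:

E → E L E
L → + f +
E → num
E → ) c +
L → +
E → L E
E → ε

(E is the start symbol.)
First, augment the grammar with E' → E
I₀ = CLOSURE({ [E' → . E] }):
  [E' → . E] has the dot before E: add [E → . E L E], [E → . num], [E → . ) c +], [E → . L E], [E → .]
  [E → . L E] has the dot before L: add [L → . + f +], [L → . +]
No further items can be added.

I₀ = { [E → . ) c +], [E → . E L E], [E → . L E], [E → . num], [E → .], [E' → . E], [L → . + f +], [L → . +] }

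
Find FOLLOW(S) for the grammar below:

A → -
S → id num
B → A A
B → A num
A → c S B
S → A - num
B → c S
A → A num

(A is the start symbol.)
{ $, '-', 'c', 'num' }

To compute FOLLOW(S), find every occurrence of S on a right-hand side N → α S β: add FIRST(β) \ {ε}, and if β is empty or nullable also add FOLLOW(N). Iterate to a fixed point.

In A → c S B: S is followed by B, add FIRST(B) \ {ε} = { '-', 'c' }
In B → c S: S is at the end, add FOLLOW(B)

The FOLLOW sets referred to above (computed the same way, to a fixed point):
  FOLLOW(B) = { $, '-', 'c', 'num' }

Taking the union: FOLLOW(S) = { $, '-', 'c', 'num' }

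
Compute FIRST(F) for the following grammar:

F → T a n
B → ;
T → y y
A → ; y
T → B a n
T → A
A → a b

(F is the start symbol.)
{ ';', 'a', 'y' }

To compute FIRST(F), examine every production with F on the left-hand side, reading each right-hand side left to right until a non-nullable symbol is reached.

FIRST sets of the other non-terminals involved (by the same procedure, iterated to a fixed point):
  FIRST(T) = { ';', 'a', 'y' }

From F → T a n:
  - T is a non-terminal: add FIRST(T) \ {ε} = { ';', 'a', 'y' }
    T is not nullable, so stop

Collecting: FIRST(F) = { ';', 'a', 'y' }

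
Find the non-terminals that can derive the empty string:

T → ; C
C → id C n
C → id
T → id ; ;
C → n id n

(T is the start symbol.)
None

There are no ε-productions, so no non-terminal can derive ε.
No non-terminals are nullable.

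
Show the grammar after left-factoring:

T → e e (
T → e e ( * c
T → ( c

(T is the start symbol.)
Left-factoring transforms A → αβ₁ | αβ₂ into A → αA' and A' → β₁ | β₂
(α is the longest common prefix among the alternatives). Repeat until
no nonterminal has two alternatives with a common prefix.

Round 1: T has alternatives sharing prefix 'e e ('. Introduce T': T → e e ( T'
  Add: T' → ε
  Add: T' → * c

No remaining common prefixes — done.

Resulting grammar:
T → e e ( T'
T' → ε
T' → * c
T → ( c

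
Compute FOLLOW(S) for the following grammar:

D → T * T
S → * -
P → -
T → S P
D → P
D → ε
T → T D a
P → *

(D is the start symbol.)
{ '*', '-' }

To compute FOLLOW(S), find every occurrence of S on a right-hand side N → α S β: add FIRST(β) \ {ε}, and if β is empty or nullable also add FOLLOW(N). Iterate to a fixed point.

In T → S P: S is followed by P, add FIRST(P) \ {ε} = { '*', '-' }

Taking the union: FOLLOW(S) = { '*', '-' }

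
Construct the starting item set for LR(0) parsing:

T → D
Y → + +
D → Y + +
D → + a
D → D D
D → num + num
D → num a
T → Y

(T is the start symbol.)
{ [D → . + a], [D → . D D], [D → . Y + +], [D → . num + num], [D → . num a], [T → . D], [T → . Y], [T' → . T], [Y → . + +] }

First, augment the grammar with T' → T
I₀ = CLOSURE({ [T' → . T] }):
  [T' → . T] has the dot before T: add [T → . D], [T → . Y]
  [T → . D] has the dot before D: add [D → . Y + +], [D → . + a], [D → . D D], [D → . num + num], [D → . num a]
  [T → . Y] has the dot before Y: add [Y → . + +]
No further items can be added.

I₀ = { [D → . + a], [D → . D D], [D → . Y + +], [D → . num + num], [D → . num a], [T → . D], [T → . Y], [T' → . T], [Y → . + +] }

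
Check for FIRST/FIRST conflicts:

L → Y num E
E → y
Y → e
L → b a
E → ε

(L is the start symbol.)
No FIRST/FIRST conflicts.

FIRST sets of the non-terminals at (or reachable through a nullable prefix from) the front of some alternative:
  FIRST(Y) = { 'e' }

Productions for L:
  L → Y num E: FIRST = { 'e' }
  L → b a: FIRST = { 'b' }
Productions for E:
  E → y: FIRST = { 'y' }
  E → ε: FIRST = { ε }
Y has only one production, so no FIRST/FIRST conflict is possible there.

All alternatives of each non-terminal have pairwise disjoint FIRST sets.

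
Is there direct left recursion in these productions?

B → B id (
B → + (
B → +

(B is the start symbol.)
Yes, B is left-recursive

Direct left recursion occurs when N → N α for some non-terminal N (the right-hand side begins with the left-hand side itself).

B → B id (: LEFT RECURSIVE (starts with B)
B → + (: starts with '+'
B → +: starts with '+'

The grammar has direct left recursion on: B.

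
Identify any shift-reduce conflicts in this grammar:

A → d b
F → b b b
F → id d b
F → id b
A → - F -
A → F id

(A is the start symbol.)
Augment with A' → A and build the canonical LR(0) collection (I0 = CLOSURE({[A' → . A]}), then GOTO on every symbol after a dot until no new states appear). It has 16 states:
  I0: { [A → . - F -], [A → . F id], [A → . d b], [A' → . A], [F → . b b b], [F → . id b], [F → . id d b] }  — shift
  I1: { [A → - . F -], [F → . b b b], [F → . id b], [F → . id d b] }  — shift
  I2: { [A' → A .] }  — accept
  I3: { [A → F . id] }  — shift
  I4: { [F → b . b b] }  — shift
  I5: { [A → d . b] }  — shift
  I6: { [F → id . b], [F → id . d b] }  — shift
  I7: { [F → id b .] }  — reduce
  I8: { [F → id d . b] }  — shift
  I9: { [F → id d b .] }  — reduce
  I10: { [A → d b .] }  — reduce
  I11: { [F → b b . b] }  — shift
  I12: { [F → b b b .] }  — reduce
  I13: { [A → F id .] }  — reduce
  I14: { [A → - F . -] }  — shift
  I15: { [A → - F - .] }  — reduce

No state contains both a complete item and a shift item.

Answer: No shift-reduce conflicts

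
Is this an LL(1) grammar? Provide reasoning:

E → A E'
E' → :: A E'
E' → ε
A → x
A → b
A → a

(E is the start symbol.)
Yes, the grammar is LL(1).

A grammar is LL(1) if for each non-terminal N with multiple productions, the predict sets of those productions are pairwise disjoint, where PREDICT(N → α) = (FIRST(α) \ {ε}) ∪ (FOLLOW(N) if α ⇒* ε).

Relevant sets:
  FOLLOW(E') = { $ }

For E':
  PREDICT(E' → :: A E') = { '::' }
  PREDICT(E' → ε) = { $ }
For A:
  PREDICT(A → x) = { 'x' }
  PREDICT(A → b) = { 'b' }
  PREDICT(A → a) = { 'a' }
E has a single production, so nothing to check there.

All predict sets are disjoint. The grammar IS LL(1).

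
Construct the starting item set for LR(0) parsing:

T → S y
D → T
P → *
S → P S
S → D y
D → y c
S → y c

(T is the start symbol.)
{ [D → . T], [D → . y c], [P → . *], [S → . D y], [S → . P S], [S → . y c], [T → . S y], [T' → . T] }

First, augment the grammar with T' → T
I₀ = CLOSURE({ [T' → . T] }):
  [T' → . T] has the dot before T: add [T → . S y]
  [T → . S y] has the dot before S: add [S → . P S], [S → . D y], [S → . y c]
  [S → . P S] has the dot before P: add [P → . *]
  [S → . D y] has the dot before D: add [D → . T], [D → . y c]
No further items can be added.

I₀ = { [D → . T], [D → . y c], [P → . *], [S → . D y], [S → . P S], [S → . y c], [T → . S y], [T' → . T] }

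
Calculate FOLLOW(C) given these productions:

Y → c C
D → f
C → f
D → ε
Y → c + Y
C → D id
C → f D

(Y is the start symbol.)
In Y → c C: C is at the end, add FOLLOW(Y)

The FOLLOW sets referred to above (computed the same way, to a fixed point):
  FOLLOW(Y) = { $ }

Taking the union: FOLLOW(C) = { $ }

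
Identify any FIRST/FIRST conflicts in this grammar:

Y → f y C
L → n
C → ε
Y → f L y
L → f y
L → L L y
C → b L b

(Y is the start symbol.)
Yes. Y → f y C / Y → f L y on { 'f' }; L → n / L → L L y on { 'n' }; L → f y / L → L L y on { 'f' }

A FIRST/FIRST conflict occurs when two productions N → α and N → β for the same non-terminal have FIRST(α) ∩ FIRST(β) ≠ ∅ (with ε ∈ FIRST of a nullable right-hand side, so two nullable alternatives also conflict).

FIRST sets of the non-terminals at (or reachable through a nullable prefix from) the front of some alternative:
  FIRST(L) = { 'f', 'n' }

Productions for Y:
  Y → f y C: FIRST = { 'f' }
  Y → f L y: FIRST = { 'f' }
Productions for L:
  L → n: FIRST = { 'n' }
  L → f y: FIRST = { 'f' }
  L → L L y: FIRST = { 'f', 'n' }
Productions for C:
  C → ε: FIRST = { ε }
  C → b L b: FIRST = { 'b' }

Conflict for Y: Y → f y C and Y → f L y
  Overlap: { 'f' }
Conflict for L: L → n and L → L L y
  Overlap: { 'n' }
Conflict for L: L → f y and L → L L y
  Overlap: { 'f' }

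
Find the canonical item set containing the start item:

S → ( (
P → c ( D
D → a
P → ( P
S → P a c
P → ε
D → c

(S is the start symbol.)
First, augment the grammar with S' → S
I₀ = CLOSURE({ [S' → . S] }):
  [S' → . S] has the dot before S: add [S → . ( (], [S → . P a c]
  [S → . P a c] has the dot before P: add [P → . c ( D], [P → . ( P], [P → .]
No further items can be added.

I₀ = { [P → . ( P], [P → . c ( D], [P → .], [S → . ( (], [S → . P a c], [S' → . S] }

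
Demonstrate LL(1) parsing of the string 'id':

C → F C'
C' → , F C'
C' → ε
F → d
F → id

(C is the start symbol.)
Stack is shown with the top on the left.

Stack    Input  Action
----------------------
C $      id $   output C → F C'
F C' $   id $   output F → id
id C' $  id $   match 'id'
C' $     $      output C' → ε
$        $      accept

The string is accepted.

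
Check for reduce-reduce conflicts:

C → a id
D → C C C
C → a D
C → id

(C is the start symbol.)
Yes — I6: [C → a id .] vs [C → id .]

Augment with C' → C and build the canonical LR(0) collection (I0 = CLOSURE({[C' → . C]}), then GOTO on every symbol after a dot until no new states appear). It has 9 states:
  I0: { [C → . a D], [C → . a id], [C → . id], [C' → . C] }  — shift
  I1: { [C' → C .] }  — accept
  I2: { [C → . a D], [C → . a id], [C → . id], [C → a . D], [C → a . id], [D → . C C C] }  — shift
  I3: { [C → id .] }  — reduce
  I4: { [C → . a D], [C → . a id], [C → . id], [D → C . C C] }  — shift
  I5: { [C → a D .] }  — reduce
  I6: { [C → a id .], [C → id .] }  — 2 reduces
  I7: { [C → . a D], [C → . a id], [C → . id], [D → C C . C] }  — shift
  I8: { [D → C C C .] }  — reduce

I6 contains complete items [C → a id .], [C → id .] — reduce-reduce conflict.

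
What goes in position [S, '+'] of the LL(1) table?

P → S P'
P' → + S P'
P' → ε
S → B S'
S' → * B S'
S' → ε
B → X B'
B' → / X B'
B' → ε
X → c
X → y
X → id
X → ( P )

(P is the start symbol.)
To find M[S, '+'], we find productions for S where '+' is in the predict set (PREDICT(N → α) = (FIRST(α) \ {ε}) ∪ (FOLLOW(N) if α ⇒* ε)).

Relevant sets:
  FIRST(B) = { '(', 'c', 'id', 'y' }

S → B S': PREDICT = { '(', 'c', 'id', 'y' }

M[S, '+'] is empty (no production applies)

Answer: Empty (error entry)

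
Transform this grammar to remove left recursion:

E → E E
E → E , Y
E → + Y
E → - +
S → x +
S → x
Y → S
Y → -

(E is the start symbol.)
E is directly left-recursive. The standard transformation for
  A → A α₁ | ... | A α_m | β₁ | ... | β_n
is
  A  → β₁ A' | ... | β_n A'
  A' → α₁ A' | ... | α_m A' | ε

E → + Y becomes E → + Y E'
E → - + becomes E → - + E'
E → E E becomes E' → E E'
E → E , Y becomes E' → , Y E'
Add E' → ε

Productions for other non-terminals are unchanged:
  S → x +
  S → x
  Y → S
  Y → -

Resulting grammar:
E → + Y E'
E → - + E'
E' → E E'
E' → , Y E'
E' → ε
S → x +
S → x
Y → S
Y → -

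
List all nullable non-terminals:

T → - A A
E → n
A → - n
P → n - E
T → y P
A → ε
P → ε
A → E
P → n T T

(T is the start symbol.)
{ 'A', 'P' }

A non-terminal is nullable if it can derive ε (the empty string): either it has an ε-production, or it has a production whose right-hand side consists entirely of nullable non-terminals.

ε-productions: A → ε, P → ε
So A, P are immediately nullable.
No further non-terminal can be added: every production for the remaining non-terminals contains a terminal or a non-nullable non-terminal.
Nullable = { 'A', 'P' }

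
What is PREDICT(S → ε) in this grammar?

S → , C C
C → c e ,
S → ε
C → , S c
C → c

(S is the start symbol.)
{ $, 'c' }

PREDICT(S → ε) = (FIRST(RHS) \ {ε}) ∪ (FOLLOW(S) if ε ∈ FIRST(RHS), i.e. RHS ⇒* ε)
The right-hand side is ε (FIRST(ε) = { ε }), so the predict set is FOLLOW(S) = { $, 'c' }
PREDICT(S → ε) = { $, 'c' }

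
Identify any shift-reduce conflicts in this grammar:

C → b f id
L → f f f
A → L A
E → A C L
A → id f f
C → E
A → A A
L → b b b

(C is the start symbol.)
A shift-reduce conflict occurs when an LR(0) state has both:
  - a complete (reduce) item [A → α .] (dot at the end), and
  - a shift item [B → β . c γ] (dot before a terminal).

Augment with C' → C and build the canonical LR(0) collection (I0 = CLOSURE({[C' → . C]}), then GOTO on every symbol after a dot until no new states appear). It has 22 states:
  I0: { [A → . A A], [A → . L A], [A → . id f f], [C → . E], [C → . b f id], [C' → . C], [E → . A C L], [L → . b b b], [L → . f f f] }  — shift
  I1: { [A → . A A], [A → . L A], [A → . id f f], [A → A . A], [C → . E], [C → . b f id], [E → . A C L], [E → A . C L], [L → . b b b], [L → . f f f] }  — shift
  I2: { [C' → C .] }  — accept
  I3: { [C → E .] }  — reduce
  I4: { [A → . A A], [A → . L A], [A → . id f f], [A → L . A], [L → . b b b], [L → . f f f] }  — shift
  I5: { [C → b . f id], [L → b . b b] }  — shift
  I6: { [L → f . f f] }  — shift
  I7: { [A → id . f f] }  — shift
  I8: { [A → id f . f] }  — shift
  I9: { [A → id f f .] }  — reduce
  I10: { [L → f f . f] }  — shift
  I11: { [L → f f f .] }  — reduce
  I12: { [L → b b . b] }  — shift
  I13: { [C → b f . id] }  — shift
  I14: { [C → b f id .] }  — reduce
  I15: { [L → b b b .] }  — reduce
  I16: { [A → . A A], [A → . L A], [A → . id f f], [A → A . A], [A → L A .], [L → . b b b], [L → . f f f] }  — shift, reduce
  I17: { [L → b . b b] }  — shift
  I18: { [A → . A A], [A → . L A], [A → . id f f], [A → A . A], [A → A A .], [L → . b b b], [L → . f f f] }  — shift, reduce
  I19: { [A → . A A], [A → . L A], [A → . id f f], [A → A . A], [A → A A .], [C → . E], [C → . b f id], [E → . A C L], [E → A . C L], [L → . b b b], [L → . f f f] }  — shift, reduce
  I20: { [E → A C . L], [L → . b b b], [L → . f f f] }  — shift
  I21: { [E → A C L .] }  — reduce

I16 contains reduce item [A → L A .] and shift items [A → . id f f], [L → . b b b], [L → . f f f] — shift-reduce conflict.
I18 contains reduce item [A → A A .] and shift items [A → . id f f], [L → . b b b], [L → . f f f] — shift-reduce conflict.
I19 contains reduce item [A → A A .] and shift items [A → . id f f], [C → . b f id], [L → . b b b], [L → . f f f] — shift-reduce conflict.

Answer: Yes — I16: [A → L A .] vs [A → . id f f]; I18: [A → A A .] vs [A → . id f f]; I19: [A → A A .] vs [A → . id f f]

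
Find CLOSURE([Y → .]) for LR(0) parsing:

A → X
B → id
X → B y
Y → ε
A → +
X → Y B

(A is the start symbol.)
{ [Y → .] }

To compute CLOSURE, for each item [A → α.Bβ] where B is a non-terminal, add [B → .γ] for all productions B → γ; repeat for the newly added items until nothing changes.

Start with: [Y → .]
The dot is at the end, so nothing is added.

CLOSURE = { [Y → .] }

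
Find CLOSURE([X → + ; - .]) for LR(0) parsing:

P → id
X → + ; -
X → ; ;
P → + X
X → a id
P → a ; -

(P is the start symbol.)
{ [X → + ; - .] }

To compute CLOSURE, for each item [A → α.Bβ] where B is a non-terminal, add [B → .γ] for all productions B → γ; repeat for the newly added items until nothing changes.

Start with: [X → + ; - .]
The dot is at the end, so nothing is added.

CLOSURE = { [X → + ; - .] }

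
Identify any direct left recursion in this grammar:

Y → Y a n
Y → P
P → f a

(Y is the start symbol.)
Direct left recursion occurs when N → N α for some non-terminal N (the right-hand side begins with the left-hand side itself).

Y → Y a n: LEFT RECURSIVE (starts with Y)
Y → P: starts with P
P → f a: starts with f

The grammar has direct left recursion on: Y.

Answer: Yes, Y is left-recursive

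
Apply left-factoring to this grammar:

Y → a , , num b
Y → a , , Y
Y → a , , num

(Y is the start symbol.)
Y → a , , Y'
Y' → num Y''
Y'' → b
Y'' → ε
Y' → Y

Left-factoring transforms A → αβ₁ | αβ₂ into A → αA' and A' → β₁ | β₂
(α is the longest common prefix among the alternatives). Repeat until
no nonterminal has two alternatives with a common prefix.

Round 1: Y has alternatives sharing prefix 'a , ,'. Introduce Y': Y → a , , Y'
  Add: Y' → num b
  Add: Y' → Y
  Add: Y' → num

Round 2: Y' has alternatives sharing prefix 'num'. Introduce Y'': Y' → num Y''
  Add: Y'' → b
  Add: Y'' → ε

No remaining common prefixes — done.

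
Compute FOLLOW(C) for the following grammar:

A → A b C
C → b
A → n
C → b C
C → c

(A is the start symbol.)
{ $, 'b' }

In A → A b C: C is at the end, add FOLLOW(A)
In C → b C: C is at the end; this adds FOLLOW(C) to itself — nothing new

The FOLLOW sets referred to above (computed the same way, to a fixed point):
  FOLLOW(A) = { $, 'b' }

Taking the union: FOLLOW(C) = { $, 'b' }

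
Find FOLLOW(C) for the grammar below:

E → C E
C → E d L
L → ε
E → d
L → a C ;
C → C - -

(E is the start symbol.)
{ '-', ';', 'd' }

In E → C E: C is followed by E, add FIRST(E) \ {ε} = { 'd' }
In L → a C ;: C is followed by ';', add FIRST(';') \ {ε} = { ';' }
In C → C - -: C is followed by '-' '-', add FIRST('-' '-') \ {ε} = { '-' }

Taking the union: FOLLOW(C) = { '-', ';', 'd' }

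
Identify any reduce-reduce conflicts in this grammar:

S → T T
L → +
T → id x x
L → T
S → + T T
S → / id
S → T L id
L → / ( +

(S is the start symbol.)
Yes — I11: [L → T .] vs [S → T T .]

A reduce-reduce conflict occurs when an LR(0) state has two complete items [A → α .] and [B → β .] — both call for a reduction, and with no lookahead the parser cannot choose between them.

Augment with S' → S and build the canonical LR(0) collection (I0 = CLOSURE({[S' → . S]}), then GOTO on every symbol after a dot until no new states appear). It has 18 states:
  I0: { [S → . + T T], [S → . / id], [S → . T L id], [S → . T T], [S' → . S], [T → . id x x] }  — shift
  I1: { [S → + . T T], [T → . id x x] }  — shift
  I2: { [S → / . id] }  — shift
  I3: { [S' → S .] }  — accept
  I4: { [L → . +], [L → . / ( +], [L → . T], [S → T . L id], [S → T . T], [T → . id x x] }  — shift
  I5: { [T → id . x x] }  — shift
  I6: { [T → id x . x] }  — shift
  I7: { [T → id x x .] }  — reduce
  I8: { [L → + .] }  — reduce
  I9: { [L → / . ( +] }  — shift
  I10: { [S → T L . id] }  — shift
  I11: { [L → T .], [S → T T .] }  — 2 reduces
  I12: { [S → T L id .] }  — reduce
  I13: { [L → / ( . +] }  — shift
  I14: { [L → / ( + .] }  — reduce
  I15: { [S → / id .] }  — reduce
  I16: { [S → + T . T], [T → . id x x] }  — shift
  I17: { [S → + T T .] }  — reduce

I11 contains complete items [L → T .], [S → T T .] — reduce-reduce conflict.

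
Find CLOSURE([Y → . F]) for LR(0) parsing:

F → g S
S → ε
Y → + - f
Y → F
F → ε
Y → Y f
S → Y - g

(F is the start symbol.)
To compute CLOSURE, for each item [A → α.Bβ] where B is a non-terminal, add [B → .γ] for all productions B → γ; repeat for the newly added items until nothing changes.

Start with: [Y → . F]
  [Y → . F] has the dot before F: add [F → . g S], [F → .]
No further items can be added.

CLOSURE = { [F → . g S], [F → .], [Y → . F] }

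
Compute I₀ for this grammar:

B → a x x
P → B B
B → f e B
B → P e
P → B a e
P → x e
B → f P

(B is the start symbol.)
{ [B → . P e], [B → . a x x], [B → . f P], [B → . f e B], [B' → . B], [P → . B B], [P → . B a e], [P → . x e] }

First, augment the grammar with B' → B
I₀ = CLOSURE({ [B' → . B] }):
  [B' → . B] has the dot before B: add [B → . a x x], [B → . f e B], [B → . P e], [B → . f P]
  [B → . P e] has the dot before P: add [P → . B B], [P → . B a e], [P → . x e]
No further items can be added.

I₀ = { [B → . P e], [B → . a x x], [B → . f P], [B → . f e B], [B' → . B], [P → . B B], [P → . B a e], [P → . x e] }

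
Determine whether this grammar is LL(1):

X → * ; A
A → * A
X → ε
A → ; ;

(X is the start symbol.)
Relevant sets:
  FOLLOW(X) = { $ }

For X:
  PREDICT(X → '*' ';' A) = { '*' }
  PREDICT(X → ε) = { $ }
For A:
  PREDICT(A → '*' A) = { '*' }
  PREDICT(A → ';' ';') = { ';' }

All predict sets are disjoint. The grammar IS LL(1).

Answer: Yes, the grammar is LL(1).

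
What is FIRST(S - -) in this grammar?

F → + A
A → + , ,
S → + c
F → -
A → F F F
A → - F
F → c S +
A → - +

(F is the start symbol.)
FIRST sets of the non-terminals involved (from the grammar, by fixed-point iteration):
  FIRST(S) = { '+' }

To compute FIRST(S - -), process the symbols left to right:
Symbol S is a non-terminal. Add FIRST(S) \ {ε} = { '+' }
S is not nullable (ε ∉ FIRST(S)), so stop here.
FIRST(S - -) = { '+' }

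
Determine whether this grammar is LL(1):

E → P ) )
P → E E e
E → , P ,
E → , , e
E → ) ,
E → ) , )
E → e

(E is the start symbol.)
A grammar is LL(1) if for each non-terminal N with multiple productions, the predict sets of those productions are pairwise disjoint, where PREDICT(N → α) = (FIRST(α) \ {ε}) ∪ (FOLLOW(N) if α ⇒* ε).

Relevant sets:
  FIRST(P) = { ')', ',', 'e' }

For E:
  PREDICT(E → P ')' ')') = { ')', ',', 'e' }
  PREDICT(E → ',' P ',') = { ',' }
  PREDICT(E → ',' ',' e) = { ',' }
  PREDICT(E → ')' ',') = { ')' }
  PREDICT(E → ')' ',' ')') = { ')' }
  PREDICT(E → e) = { 'e' }
P has a single production, so nothing to check there.

Conflict found: Predict set conflict for E: { ',' }
The grammar is NOT LL(1).

Answer: No. Predict set conflict for E: { ',' }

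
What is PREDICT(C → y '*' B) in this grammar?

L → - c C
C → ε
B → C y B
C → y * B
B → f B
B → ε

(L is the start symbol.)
PREDICT(C → y '*' B) = (FIRST(RHS) \ {ε}) ∪ (FOLLOW(C) if ε ∈ FIRST(RHS), i.e. RHS ⇒* ε)
FIRST(y '*' B) = { 'y' }
ε ∉ FIRST(y '*' B), so FOLLOW(C) is not added.
PREDICT(C → y '*' B) = { 'y' }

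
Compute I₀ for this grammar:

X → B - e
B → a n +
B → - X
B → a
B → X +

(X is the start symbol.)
{ [B → . - X], [B → . X +], [B → . a n +], [B → . a], [X → . B - e], [X' → . X] }

First, augment the grammar with X' → X
I₀ = CLOSURE({ [X' → . X] }):
  [X' → . X] has the dot before X: add [X → . B - e]
  [X → . B - e] has the dot before B: add [B → . a n +], [B → . - X], [B → . a], [B → . X +]
No further items can be added.

I₀ = { [B → . - X], [B → . X +], [B → . a n +], [B → . a], [X → . B - e], [X' → . X] }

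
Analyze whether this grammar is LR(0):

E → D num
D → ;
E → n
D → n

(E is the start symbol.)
A grammar is LR(0) if no state in the canonical LR(0) collection has:
  - both a shift item (dot before a terminal) and a complete item (shift-reduce conflict), or
  - two or more complete items (reduce-reduce conflict; the accept item [E' → E .] counts as a complete item here).

Augment with E' → E and build the canonical LR(0) collection (I0 = CLOSURE({[E' → . E]}), then GOTO on every symbol after a dot until no new states appear). It has 6 states:
  I0: { [D → . ;], [D → . n], [E → . D num], [E → . n], [E' → . E] }  — shift
  I1: { [D → ; .] }  — reduce
  I2: { [E → D . num] }  — shift
  I3: { [E' → E .] }  — accept
  I4: { [D → n .], [E → n .] }  — 2 reduces
  I5: { [E → D num .] }  — reduce

Conflict in state I4:
  Reduce-reduce conflict: [D → n .] and [E → n .]
So the grammar is NOT LR(0).

Answer: No. Reduce-reduce conflict: [D → n .] and [E → n .]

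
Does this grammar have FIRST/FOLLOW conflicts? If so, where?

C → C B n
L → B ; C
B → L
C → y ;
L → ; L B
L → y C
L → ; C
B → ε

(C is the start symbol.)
A FIRST/FOLLOW conflict occurs when a non-terminal N has a nullable alternative N → β (β ⇒* ε) and another alternative N → α with FIRST(α) ∩ FOLLOW(N) ≠ ∅: on such a lookahead the parser cannot decide between expanding α and letting N vanish via β.

Nullable non-terminals: B.
FIRST sets used below: FIRST(L) = { ';', 'y' }

B: nullable alternative(s) B → ε; FOLLOW(B) = { ';', 'n', 'y' }
  B → L: FIRST \ {ε} = { ';', 'y' } — overlaps FOLLOW(B) on { ';', 'y' }: CONFLICT
  B → ε: FIRST \ {ε} = { } — this is the only nullable alternative, skip

C, L have no nullable alternative, so no FIRST/FOLLOW check is needed there.

So the grammar has 1 FIRST/FOLLOW conflict (marked CONFLICT above).

Answer: Yes. B → L with FOLLOW(B) on { ';', 'y' }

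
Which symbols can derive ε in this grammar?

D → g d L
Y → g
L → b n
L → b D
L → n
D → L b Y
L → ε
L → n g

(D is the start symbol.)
{ 'L' }

ε-productions: L → ε
So L is immediately nullable.
No further non-terminal can be added: every production for the remaining non-terminals contains a terminal or a non-nullable non-terminal.
Nullable = { 'L' }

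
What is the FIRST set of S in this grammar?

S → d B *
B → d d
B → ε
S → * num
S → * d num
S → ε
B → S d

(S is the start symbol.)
To compute FIRST(S), examine every production with S on the left-hand side, reading each right-hand side left to right until a non-nullable symbol is reached.

From S → d B *:
  - d is a terminal: add 'd' and stop
From S → * num:
  - '*' is a terminal: add '*' and stop
From S → * d num:
  - '*' is a terminal: add '*' and stop
From S → ε:
  - ε-production, so ε ∈ FIRST(S)

Collecting: FIRST(S) = { '*', 'd', ε }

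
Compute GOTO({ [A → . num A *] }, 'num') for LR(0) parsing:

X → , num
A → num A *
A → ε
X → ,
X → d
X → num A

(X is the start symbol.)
{ [A → . num A *], [A → .], [A → num . A *] }

GOTO(I, 'num') = CLOSURE({ [A → αX.β] : [A → α.Xβ] ∈ I, X = 'num' })

Items with dot before 'num', with the dot advanced:
  [A → . num A *] → [A → num . A *]
Closure of the advanced items:
  [A → num . A *] has the dot before A: add [A → . num A *], [A → .]

GOTO = { [A → . num A *], [A → .], [A → num . A *] }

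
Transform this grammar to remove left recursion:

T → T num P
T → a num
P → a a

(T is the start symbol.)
T is directly left-recursive. The standard transformation for
  A → A α₁ | ... | A α_m | β₁ | ... | β_n
is
  A  → β₁ A' | ... | β_n A'
  A' → α₁ A' | ... | α_m A' | ε

T → a num becomes T → a num T'
T → T num P becomes T' → num P T'
Add T' → ε

Productions for other non-terminals are unchanged:
  P → a a

Resulting grammar:
T → a num T'
T' → num P T'
T' → ε
P → a a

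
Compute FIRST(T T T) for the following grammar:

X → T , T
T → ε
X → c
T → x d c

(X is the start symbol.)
{ 'x', ε }

FIRST sets of the non-terminals involved (from the grammar, by fixed-point iteration):
  FIRST(T) = { 'x', ε }

To compute FIRST(T T T), process the symbols left to right:
Symbol T is a non-terminal. Add FIRST(T) \ {ε} = { 'x' }
T is nullable (ε ∈ FIRST(T)), continue to the next symbol.
Symbol T is a non-terminal. Add FIRST(T) \ {ε} = { 'x' }
T is nullable (ε ∈ FIRST(T)), continue to the next symbol.
Symbol T is a non-terminal. Add FIRST(T) \ {ε} = { 'x' }
T is nullable (ε ∈ FIRST(T)), continue to the next symbol.
All symbols are nullable, so ε is in the result.
FIRST(T T T) = { 'x', ε }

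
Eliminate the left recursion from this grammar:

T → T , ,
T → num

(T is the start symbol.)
T → num T'
T' → , , T'
T' → ε

T is directly left-recursive. The standard transformation for
  A → A α₁ | ... | A α_m | β₁ | ... | β_n
is
  A  → β₁ A' | ... | β_n A'
  A' → α₁ A' | ... | α_m A' | ε

T → num becomes T → num T'
T → T , , becomes T' → , , T'
Add T' → ε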